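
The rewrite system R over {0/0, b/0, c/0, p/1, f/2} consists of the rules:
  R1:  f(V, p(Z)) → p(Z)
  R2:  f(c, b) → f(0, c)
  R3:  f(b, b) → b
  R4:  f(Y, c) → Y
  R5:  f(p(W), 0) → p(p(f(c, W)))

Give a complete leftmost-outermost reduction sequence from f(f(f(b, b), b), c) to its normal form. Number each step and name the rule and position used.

b

1. f(f(f(b, b), b), c)  →  f(f(b, b), b)   [R4 at ε]
2. f(f(b, b), b)  →  f(b, b)   [R3 at 1]
3. f(b, b)  →  b   [R3 at ε]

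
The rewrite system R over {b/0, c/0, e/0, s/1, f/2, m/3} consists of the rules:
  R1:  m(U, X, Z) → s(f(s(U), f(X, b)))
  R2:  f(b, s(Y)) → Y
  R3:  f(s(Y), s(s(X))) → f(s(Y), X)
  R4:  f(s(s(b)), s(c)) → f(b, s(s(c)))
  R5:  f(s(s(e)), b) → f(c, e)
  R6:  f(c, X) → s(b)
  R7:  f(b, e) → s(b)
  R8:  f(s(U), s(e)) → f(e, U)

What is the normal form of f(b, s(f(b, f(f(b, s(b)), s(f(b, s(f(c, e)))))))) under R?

b

1. f(b, s(f(b, f(f(b, s(b)), s(f(b, s(f(c, e))))))))  →  f(b, f(f(b, s(b)), s(f(b, s(f(c, e))))))   [R2 at ε]
2. f(b, f(f(b, s(b)), s(f(b, s(f(c, e))))))  →  f(b, f(b, s(f(b, s(f(c, e))))))   [R2 at 2.1]
3. f(b, f(b, s(f(b, s(f(c, e))))))  →  f(b, f(b, s(f(c, e))))   [R2 at 2]
4. f(b, f(b, s(f(c, e))))  →  f(b, f(c, e))   [R2 at 2]
5. f(b, f(c, e))  →  f(b, s(b))   [R6 at 2]
6. f(b, s(b))  →  b   [R2 at ε]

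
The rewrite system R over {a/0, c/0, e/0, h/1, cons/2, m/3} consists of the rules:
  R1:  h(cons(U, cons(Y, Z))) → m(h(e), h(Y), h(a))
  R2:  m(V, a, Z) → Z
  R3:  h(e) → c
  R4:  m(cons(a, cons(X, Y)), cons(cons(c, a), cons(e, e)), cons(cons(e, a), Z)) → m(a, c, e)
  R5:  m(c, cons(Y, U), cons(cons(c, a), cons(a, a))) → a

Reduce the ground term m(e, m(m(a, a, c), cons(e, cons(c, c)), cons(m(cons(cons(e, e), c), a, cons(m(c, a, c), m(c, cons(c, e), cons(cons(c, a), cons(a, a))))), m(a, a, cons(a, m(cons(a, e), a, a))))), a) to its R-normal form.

1. m(e, m(m(a, a, c), cons(e, cons(c, c)), cons(m(cons(cons(e, e), c), a, cons(m(c, a, c), m(c, cons(c, e), cons(cons(c, a), cons(a, a))))), m(a, a, cons(a, m(cons(a, e), a, a))))), a)  →  m(e, m(c, cons(e, cons(c, c)), cons(m(cons(cons(e, e), c), a, cons(m(c, a, c), m(c, cons(c, e), cons(cons(c, a), cons(a, a))))), m(a, a, cons(a, m(cons(a, e), a, a))))), a)   [R2 at 2.1]
2. m(e, m(c, cons(e, cons(c, c)), cons(m(cons(cons(e, e), c), a, cons(m(c, a, c), m(c, cons(c, e), cons(cons(c, a), cons(a, a))))), m(a, a, cons(a, m(cons(a, e), a, a))))), a)  →  m(e, m(c, cons(e, cons(c, c)), cons(cons(m(c, a, c), m(c, cons(c, e), cons(cons(c, a), cons(a, a)))), m(a, a, cons(a, m(cons(a, e), a, a))))), a)   [R2 at 2.3.1]
3. m(e, m(c, cons(e, cons(c, c)), cons(cons(m(c, a, c), m(c, cons(c, e), cons(cons(c, a), cons(a, a)))), m(a, a, cons(a, m(cons(a, e), a, a))))), a)  →  m(e, m(c, cons(e, cons(c, c)), cons(cons(c, m(c, cons(c, e), cons(cons(c, a), cons(a, a)))), m(a, a, cons(a, m(cons(a, e), a, a))))), a)   [R2 at 2.3.1.1]
4. m(e, m(c, cons(e, cons(c, c)), cons(cons(c, m(c, cons(c, e), cons(cons(c, a), cons(a, a)))), m(a, a, cons(a, m(cons(a, e), a, a))))), a)  →  m(e, m(c, cons(e, cons(c, c)), cons(cons(c, a), m(a, a, cons(a, m(cons(a, e), a, a))))), a)   [R5 at 2.3.1.2]
5. m(e, m(c, cons(e, cons(c, c)), cons(cons(c, a), m(a, a, cons(a, m(cons(a, e), a, a))))), a)  →  m(e, m(c, cons(e, cons(c, c)), cons(cons(c, a), cons(a, m(cons(a, e), a, a)))), a)   [R2 at 2.3.2]
6. m(e, m(c, cons(e, cons(c, c)), cons(cons(c, a), cons(a, m(cons(a, e), a, a)))), a)  →  m(e, m(c, cons(e, cons(c, c)), cons(cons(c, a), cons(a, a))), a)   [R2 at 2.3.2.2]
7. m(e, m(c, cons(e, cons(c, c)), cons(cons(c, a), cons(a, a))), a)  →  m(e, a, a)   [R5 at 2]
8. m(e, a, a)  →  a   [R2 at ε]

a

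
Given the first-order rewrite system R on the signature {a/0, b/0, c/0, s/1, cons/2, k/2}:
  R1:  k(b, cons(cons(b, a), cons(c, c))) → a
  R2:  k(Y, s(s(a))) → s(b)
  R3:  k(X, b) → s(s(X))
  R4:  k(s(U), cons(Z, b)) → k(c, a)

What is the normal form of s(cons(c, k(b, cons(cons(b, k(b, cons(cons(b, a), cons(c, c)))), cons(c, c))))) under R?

s(cons(c, a))

1. s(cons(c, k(b, cons(cons(b, k(b, cons(cons(b, a), cons(c, c)))), cons(c, c)))))  →  s(cons(c, k(b, cons(cons(b, a), cons(c, c)))))   [R1 at 1.2.2.1.2]
2. s(cons(c, k(b, cons(cons(b, a), cons(c, c)))))  →  s(cons(c, a))   [R1 at 1.2]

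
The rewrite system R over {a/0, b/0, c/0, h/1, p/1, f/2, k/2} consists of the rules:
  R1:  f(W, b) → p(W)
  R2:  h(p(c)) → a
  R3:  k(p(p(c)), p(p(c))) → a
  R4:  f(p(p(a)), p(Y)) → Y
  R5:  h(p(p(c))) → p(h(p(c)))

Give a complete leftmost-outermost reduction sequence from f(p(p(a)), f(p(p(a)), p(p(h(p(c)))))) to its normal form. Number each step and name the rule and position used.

1. f(p(p(a)), f(p(p(a)), p(p(h(p(c))))))  →  f(p(p(a)), p(h(p(c))))   [R4 at 2]
2. f(p(p(a)), p(h(p(c))))  →  h(p(c))   [R4 at ε]
3. h(p(c))  →  a   [R2 at ε]

a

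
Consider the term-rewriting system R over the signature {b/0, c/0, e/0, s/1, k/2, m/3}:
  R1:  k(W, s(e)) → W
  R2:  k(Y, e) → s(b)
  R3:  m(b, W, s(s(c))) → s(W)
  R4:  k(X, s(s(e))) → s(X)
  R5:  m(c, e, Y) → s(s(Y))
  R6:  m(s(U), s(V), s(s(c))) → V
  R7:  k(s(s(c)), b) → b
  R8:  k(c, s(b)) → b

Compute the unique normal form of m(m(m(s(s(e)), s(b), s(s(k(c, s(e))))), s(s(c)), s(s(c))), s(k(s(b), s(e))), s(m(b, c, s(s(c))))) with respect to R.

1. m(m(m(s(s(e)), s(b), s(s(k(c, s(e))))), s(s(c)), s(s(c))), s(k(s(b), s(e))), s(m(b, c, s(s(c)))))  →  m(m(m(s(s(e)), s(b), s(s(c))), s(s(c)), s(s(c))), s(k(s(b), s(e))), s(m(b, c, s(s(c)))))   [R1 at 1.1.3.1.1]
2. m(m(m(s(s(e)), s(b), s(s(c))), s(s(c)), s(s(c))), s(k(s(b), s(e))), s(m(b, c, s(s(c)))))  →  m(m(b, s(s(c)), s(s(c))), s(k(s(b), s(e))), s(m(b, c, s(s(c)))))   [R6 at 1.1]
3. m(m(b, s(s(c)), s(s(c))), s(k(s(b), s(e))), s(m(b, c, s(s(c)))))  →  m(s(s(s(c))), s(k(s(b), s(e))), s(m(b, c, s(s(c)))))   [R3 at 1]
4. m(s(s(s(c))), s(k(s(b), s(e))), s(m(b, c, s(s(c)))))  →  m(s(s(s(c))), s(s(b)), s(m(b, c, s(s(c)))))   [R1 at 2.1]
5. m(s(s(s(c))), s(s(b)), s(m(b, c, s(s(c)))))  →  m(s(s(s(c))), s(s(b)), s(s(c)))   [R3 at 3.1]
6. m(s(s(s(c))), s(s(b)), s(s(c)))  →  s(b)   [R6 at ε]

s(b)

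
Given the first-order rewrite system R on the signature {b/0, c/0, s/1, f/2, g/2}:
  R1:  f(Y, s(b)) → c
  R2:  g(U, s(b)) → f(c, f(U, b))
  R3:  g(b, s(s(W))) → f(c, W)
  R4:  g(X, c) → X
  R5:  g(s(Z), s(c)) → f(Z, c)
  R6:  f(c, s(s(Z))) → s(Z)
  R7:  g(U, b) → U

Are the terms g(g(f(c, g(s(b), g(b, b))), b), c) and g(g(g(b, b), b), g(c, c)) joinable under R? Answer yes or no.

no — NF(t₁) = c, NF(t₂) = b

Reduce t₁ = g(g(f(c, g(s(b), g(b, b))), b), c):
1. g(g(f(c, g(s(b), g(b, b))), b), c)  →  g(f(c, g(s(b), g(b, b))), b)   [R4 at ε]
2. g(f(c, g(s(b), g(b, b))), b)  →  f(c, g(s(b), g(b, b)))   [R7 at ε]
3. f(c, g(s(b), g(b, b)))  →  f(c, g(s(b), b))   [R7 at 2.2]
4. f(c, g(s(b), b))  →  f(c, s(b))   [R7 at 2]
5. f(c, s(b))  →  c   [R1 at ε]

Reduce t₂ = g(g(g(b, b), b), g(c, c)):
1. g(g(g(b, b), b), g(c, c))  →  g(g(b, b), g(c, c))   [R7 at 1]
2. g(g(b, b), g(c, c))  →  g(b, g(c, c))   [R7 at 1]
3. g(b, g(c, c))  →  g(b, c)   [R4 at 2]
4. g(b, c)  →  b   [R4 at ε]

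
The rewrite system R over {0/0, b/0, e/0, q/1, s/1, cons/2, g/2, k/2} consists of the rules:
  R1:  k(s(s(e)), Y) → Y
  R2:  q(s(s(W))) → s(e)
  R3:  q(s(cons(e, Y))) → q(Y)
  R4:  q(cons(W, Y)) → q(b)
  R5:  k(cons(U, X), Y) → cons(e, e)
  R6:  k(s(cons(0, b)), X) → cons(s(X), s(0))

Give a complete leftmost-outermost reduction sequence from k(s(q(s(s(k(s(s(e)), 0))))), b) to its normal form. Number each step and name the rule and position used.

b

1. k(s(q(s(s(k(s(s(e)), 0))))), b)  →  k(s(s(e)), b)   [R2 at 1.1]
2. k(s(s(e)), b)  →  b   [R1 at ε]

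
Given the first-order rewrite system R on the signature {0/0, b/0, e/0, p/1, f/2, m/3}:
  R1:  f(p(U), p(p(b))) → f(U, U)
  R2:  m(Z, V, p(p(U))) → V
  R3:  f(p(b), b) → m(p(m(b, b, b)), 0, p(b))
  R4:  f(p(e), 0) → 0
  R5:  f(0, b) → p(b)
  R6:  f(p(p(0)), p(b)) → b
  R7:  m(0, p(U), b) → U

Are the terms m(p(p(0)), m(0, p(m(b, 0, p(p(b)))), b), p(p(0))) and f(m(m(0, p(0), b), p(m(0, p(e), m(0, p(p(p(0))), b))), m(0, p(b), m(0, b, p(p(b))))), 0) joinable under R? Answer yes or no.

Reduce t₁ = m(p(p(0)), m(0, p(m(b, 0, p(p(b)))), b), p(p(0))):
1. m(p(p(0)), m(0, p(m(b, 0, p(p(b)))), b), p(p(0)))  →  m(0, p(m(b, 0, p(p(b)))), b)   [R2 at ε]
2. m(0, p(m(b, 0, p(p(b)))), b)  →  m(b, 0, p(p(b)))   [R7 at ε]
3. m(b, 0, p(p(b)))  →  0   [R2 at ε]

Reduce t₂ = f(m(m(0, p(0), b), p(m(0, p(e), m(0, p(p(p(0))), b))), m(0, p(b), m(0, b, p(p(b))))), 0):
1. f(m(m(0, p(0), b), p(m(0, p(e), m(0, p(p(p(0))), b))), m(0, p(b), m(0, b, p(p(b))))), 0)  →  f(m(0, p(m(0, p(e), m(0, p(p(p(0))), b))), m(0, p(b), m(0, b, p(p(b))))), 0)   [R7 at 1.1]
2. f(m(0, p(m(0, p(e), m(0, p(p(p(0))), b))), m(0, p(b), m(0, b, p(p(b))))), 0)  →  f(m(0, p(m(0, p(e), p(p(0)))), m(0, p(b), m(0, b, p(p(b))))), 0)   [R7 at 1.2.1.3]
3. f(m(0, p(m(0, p(e), p(p(0)))), m(0, p(b), m(0, b, p(p(b))))), 0)  →  f(m(0, p(p(e)), m(0, p(b), m(0, b, p(p(b))))), 0)   [R2 at 1.2.1]
4. f(m(0, p(p(e)), m(0, p(b), m(0, b, p(p(b))))), 0)  →  f(m(0, p(p(e)), m(0, p(b), b)), 0)   [R2 at 1.3.3]
5. f(m(0, p(p(e)), m(0, p(b), b)), 0)  →  f(m(0, p(p(e)), b), 0)   [R7 at 1.3]
6. f(m(0, p(p(e)), b), 0)  →  f(p(e), 0)   [R7 at 1]
7. f(p(e), 0)  →  0   [R4 at ε]

yes — NF(t₁) = 0, NF(t₂) = 0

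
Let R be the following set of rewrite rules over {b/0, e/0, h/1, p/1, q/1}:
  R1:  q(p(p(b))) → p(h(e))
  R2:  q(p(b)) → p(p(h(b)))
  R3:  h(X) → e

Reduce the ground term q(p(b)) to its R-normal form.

p(p(e))

1. q(p(b))  →  p(p(h(b)))   [R2 at ε]
2. p(p(h(b)))  →  p(p(e))   [R3 at 1.1]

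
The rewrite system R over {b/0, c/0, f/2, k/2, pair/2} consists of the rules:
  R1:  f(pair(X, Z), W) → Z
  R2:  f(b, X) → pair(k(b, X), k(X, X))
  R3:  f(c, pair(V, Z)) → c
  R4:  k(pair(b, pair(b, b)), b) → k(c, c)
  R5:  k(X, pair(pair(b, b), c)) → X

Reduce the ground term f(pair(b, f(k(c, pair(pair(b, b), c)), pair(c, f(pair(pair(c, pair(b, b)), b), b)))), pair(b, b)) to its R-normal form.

1. f(pair(b, f(k(c, pair(pair(b, b), c)), pair(c, f(pair(pair(c, pair(b, b)), b), b)))), pair(b, b))  →  f(k(c, pair(pair(b, b), c)), pair(c, f(pair(pair(c, pair(b, b)), b), b)))   [R1 at ε]
2. f(k(c, pair(pair(b, b), c)), pair(c, f(pair(pair(c, pair(b, b)), b), b)))  →  f(c, pair(c, f(pair(pair(c, pair(b, b)), b), b)))   [R5 at 1]
3. f(c, pair(c, f(pair(pair(c, pair(b, b)), b), b)))  →  c   [R3 at ε]

c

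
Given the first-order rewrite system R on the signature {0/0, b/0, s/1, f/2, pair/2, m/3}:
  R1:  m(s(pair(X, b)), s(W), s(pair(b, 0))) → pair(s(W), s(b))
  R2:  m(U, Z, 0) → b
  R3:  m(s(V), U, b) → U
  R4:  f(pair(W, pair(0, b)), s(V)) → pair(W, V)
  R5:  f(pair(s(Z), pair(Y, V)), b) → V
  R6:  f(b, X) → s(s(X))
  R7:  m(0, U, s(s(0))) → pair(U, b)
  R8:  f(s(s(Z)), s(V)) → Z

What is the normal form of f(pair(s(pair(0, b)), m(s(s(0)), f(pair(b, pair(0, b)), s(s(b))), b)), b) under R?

1. f(pair(s(pair(0, b)), m(s(s(0)), f(pair(b, pair(0, b)), s(s(b))), b)), b)  →  f(pair(s(pair(0, b)), f(pair(b, pair(0, b)), s(s(b)))), b)   [R3 at 1.2]
2. f(pair(s(pair(0, b)), f(pair(b, pair(0, b)), s(s(b)))), b)  →  f(pair(s(pair(0, b)), pair(b, s(b))), b)   [R4 at 1.2]
3. f(pair(s(pair(0, b)), pair(b, s(b))), b)  →  s(b)   [R5 at ε]

s(b)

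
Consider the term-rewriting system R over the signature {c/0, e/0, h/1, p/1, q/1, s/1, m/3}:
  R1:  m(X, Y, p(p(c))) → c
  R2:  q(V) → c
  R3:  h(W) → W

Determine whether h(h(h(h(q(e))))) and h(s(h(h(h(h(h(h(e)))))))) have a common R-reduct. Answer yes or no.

no — NF(t₁) = c, NF(t₂) = s(e)

Reduce t₁ = h(h(h(h(q(e))))):
1. h(h(h(h(q(e)))))  →  h(h(h(q(e))))   [R3 at ε]
2. h(h(h(q(e))))  →  h(h(q(e)))   [R3 at ε]
3. h(h(q(e)))  →  h(q(e))   [R3 at ε]
4. h(q(e))  →  q(e)   [R3 at ε]
5. q(e)  →  c   [R2 at ε]

Reduce t₂ = h(s(h(h(h(h(h(h(e)))))))):
1. h(s(h(h(h(h(h(h(e))))))))  →  s(h(h(h(h(h(h(e)))))))   [R3 at ε]
2. s(h(h(h(h(h(h(e)))))))  →  s(h(h(h(h(h(e))))))   [R3 at 1]
3. s(h(h(h(h(h(e))))))  →  s(h(h(h(h(e)))))   [R3 at 1]
4. s(h(h(h(h(e)))))  →  s(h(h(h(e))))   [R3 at 1]
5. s(h(h(h(e))))  →  s(h(h(e)))   [R3 at 1]
6. s(h(h(e)))  →  s(h(e))   [R3 at 1]
7. s(h(e))  →  s(e)   [R3 at 1]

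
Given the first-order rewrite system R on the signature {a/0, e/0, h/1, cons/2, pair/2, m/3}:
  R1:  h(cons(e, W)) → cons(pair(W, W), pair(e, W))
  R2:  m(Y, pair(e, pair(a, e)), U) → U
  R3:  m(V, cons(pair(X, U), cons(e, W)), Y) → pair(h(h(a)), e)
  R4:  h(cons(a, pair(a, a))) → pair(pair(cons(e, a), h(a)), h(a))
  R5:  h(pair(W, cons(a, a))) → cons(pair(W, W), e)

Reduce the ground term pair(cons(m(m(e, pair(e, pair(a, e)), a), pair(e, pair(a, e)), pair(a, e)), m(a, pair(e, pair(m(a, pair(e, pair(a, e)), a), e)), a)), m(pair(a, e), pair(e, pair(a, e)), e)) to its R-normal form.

pair(cons(pair(a, e), a), e)

1. pair(cons(m(m(e, pair(e, pair(a, e)), a), pair(e, pair(a, e)), pair(a, e)), m(a, pair(e, pair(m(a, pair(e, pair(a, e)), a), e)), a)), m(pair(a, e), pair(e, pair(a, e)), e))  →  pair(cons(pair(a, e), m(a, pair(e, pair(m(a, pair(e, pair(a, e)), a), e)), a)), m(pair(a, e), pair(e, pair(a, e)), e))   [R2 at 1.1]
2. pair(cons(pair(a, e), m(a, pair(e, pair(m(a, pair(e, pair(a, e)), a), e)), a)), m(pair(a, e), pair(e, pair(a, e)), e))  →  pair(cons(pair(a, e), m(a, pair(e, pair(a, e)), a)), m(pair(a, e), pair(e, pair(a, e)), e))   [R2 at 1.2.2.2.1]
3. pair(cons(pair(a, e), m(a, pair(e, pair(a, e)), a)), m(pair(a, e), pair(e, pair(a, e)), e))  →  pair(cons(pair(a, e), a), m(pair(a, e), pair(e, pair(a, e)), e))   [R2 at 1.2]
4. pair(cons(pair(a, e), a), m(pair(a, e), pair(e, pair(a, e)), e))  →  pair(cons(pair(a, e), a), e)   [R2 at 2]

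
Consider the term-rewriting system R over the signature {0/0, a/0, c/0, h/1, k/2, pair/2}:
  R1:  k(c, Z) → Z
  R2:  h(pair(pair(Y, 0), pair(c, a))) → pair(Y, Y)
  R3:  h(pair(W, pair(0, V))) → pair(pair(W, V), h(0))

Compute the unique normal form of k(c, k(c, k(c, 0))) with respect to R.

1. k(c, k(c, k(c, 0)))  →  k(c, k(c, 0))   [R1 at ε]
2. k(c, k(c, 0))  →  k(c, 0)   [R1 at ε]
3. k(c, 0)  →  0   [R1 at ε]

0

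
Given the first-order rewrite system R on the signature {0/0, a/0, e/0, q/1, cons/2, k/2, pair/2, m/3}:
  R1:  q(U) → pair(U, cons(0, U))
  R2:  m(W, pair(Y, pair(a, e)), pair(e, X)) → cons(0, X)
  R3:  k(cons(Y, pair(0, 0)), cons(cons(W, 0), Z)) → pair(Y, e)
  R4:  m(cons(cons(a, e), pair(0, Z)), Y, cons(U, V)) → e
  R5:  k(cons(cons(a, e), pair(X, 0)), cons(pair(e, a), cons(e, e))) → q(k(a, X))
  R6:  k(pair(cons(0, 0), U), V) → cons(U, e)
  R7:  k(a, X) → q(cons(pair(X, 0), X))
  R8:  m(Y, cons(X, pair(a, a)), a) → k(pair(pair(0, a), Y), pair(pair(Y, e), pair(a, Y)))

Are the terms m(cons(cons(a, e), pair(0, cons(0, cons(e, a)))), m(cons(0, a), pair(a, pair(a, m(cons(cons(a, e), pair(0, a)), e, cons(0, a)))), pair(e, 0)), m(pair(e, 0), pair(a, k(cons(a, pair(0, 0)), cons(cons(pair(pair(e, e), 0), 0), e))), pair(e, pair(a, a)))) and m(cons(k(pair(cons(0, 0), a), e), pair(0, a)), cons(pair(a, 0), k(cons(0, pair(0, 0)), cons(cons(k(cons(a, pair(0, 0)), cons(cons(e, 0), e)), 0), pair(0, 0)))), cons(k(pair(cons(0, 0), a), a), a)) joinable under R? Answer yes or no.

yes — NF(t₁) = e, NF(t₂) = e

Reduce t₁ = m(cons(cons(a, e), pair(0, cons(0, cons(e, a)))), m(cons(0, a), pair(a, pair(a, m(cons(cons(a, e), pair(0, a)), e, cons(0, a)))), pair(e, 0)), m(pair(e, 0), pair(a, k(cons(a, pair(0, 0)), cons(cons(pair(pair(e, e), 0), 0), e))), pair(e, pair(a, a)))):
1. m(cons(cons(a, e), pair(0, cons(0, cons(e, a)))), m(cons(0, a), pair(a, pair(a, m(cons(cons(a, e), pair(0, a)), e, cons(0, a)))), pair(e, 0)), m(pair(e, 0), pair(a, k(cons(a, pair(0, 0)), cons(cons(pair(pair(e, e), 0), 0), e))), pair(e, pair(a, a))))  →  m(cons(cons(a, e), pair(0, cons(0, cons(e, a)))), m(cons(0, a), pair(a, pair(a, e)), pair(e, 0)), m(pair(e, 0), pair(a, k(cons(a, pair(0, 0)), cons(cons(pair(pair(e, e), 0), 0), e))), pair(e, pair(a, a))))   [R4 at 2.2.2.2]
2. m(cons(cons(a, e), pair(0, cons(0, cons(e, a)))), m(cons(0, a), pair(a, pair(a, e)), pair(e, 0)), m(pair(e, 0), pair(a, k(cons(a, pair(0, 0)), cons(cons(pair(pair(e, e), 0), 0), e))), pair(e, pair(a, a))))  →  m(cons(cons(a, e), pair(0, cons(0, cons(e, a)))), cons(0, 0), m(pair(e, 0), pair(a, k(cons(a, pair(0, 0)), cons(cons(pair(pair(e, e), 0), 0), e))), pair(e, pair(a, a))))   [R2 at 2]
3. m(cons(cons(a, e), pair(0, cons(0, cons(e, a)))), cons(0, 0), m(pair(e, 0), pair(a, k(cons(a, pair(0, 0)), cons(cons(pair(pair(e, e), 0), 0), e))), pair(e, pair(a, a))))  →  m(cons(cons(a, e), pair(0, cons(0, cons(e, a)))), cons(0, 0), m(pair(e, 0), pair(a, pair(a, e)), pair(e, pair(a, a))))   [R3 at 3.2.2]
4. m(cons(cons(a, e), pair(0, cons(0, cons(e, a)))), cons(0, 0), m(pair(e, 0), pair(a, pair(a, e)), pair(e, pair(a, a))))  →  m(cons(cons(a, e), pair(0, cons(0, cons(e, a)))), cons(0, 0), cons(0, pair(a, a)))   [R2 at 3]
5. m(cons(cons(a, e), pair(0, cons(0, cons(e, a)))), cons(0, 0), cons(0, pair(a, a)))  →  e   [R4 at ε]

Reduce t₂ = m(cons(k(pair(cons(0, 0), a), e), pair(0, a)), cons(pair(a, 0), k(cons(0, pair(0, 0)), cons(cons(k(cons(a, pair(0, 0)), cons(cons(e, 0), e)), 0), pair(0, 0)))), cons(k(pair(cons(0, 0), a), a), a)):
1. m(cons(k(pair(cons(0, 0), a), e), pair(0, a)), cons(pair(a, 0), k(cons(0, pair(0, 0)), cons(cons(k(cons(a, pair(0, 0)), cons(cons(e, 0), e)), 0), pair(0, 0)))), cons(k(pair(cons(0, 0), a), a), a))  →  m(cons(cons(a, e), pair(0, a)), cons(pair(a, 0), k(cons(0, pair(0, 0)), cons(cons(k(cons(a, pair(0, 0)), cons(cons(e, 0), e)), 0), pair(0, 0)))), cons(k(pair(cons(0, 0), a), a), a))   [R6 at 1.1]
2. m(cons(cons(a, e), pair(0, a)), cons(pair(a, 0), k(cons(0, pair(0, 0)), cons(cons(k(cons(a, pair(0, 0)), cons(cons(e, 0), e)), 0), pair(0, 0)))), cons(k(pair(cons(0, 0), a), a), a))  →  e   [R4 at ε]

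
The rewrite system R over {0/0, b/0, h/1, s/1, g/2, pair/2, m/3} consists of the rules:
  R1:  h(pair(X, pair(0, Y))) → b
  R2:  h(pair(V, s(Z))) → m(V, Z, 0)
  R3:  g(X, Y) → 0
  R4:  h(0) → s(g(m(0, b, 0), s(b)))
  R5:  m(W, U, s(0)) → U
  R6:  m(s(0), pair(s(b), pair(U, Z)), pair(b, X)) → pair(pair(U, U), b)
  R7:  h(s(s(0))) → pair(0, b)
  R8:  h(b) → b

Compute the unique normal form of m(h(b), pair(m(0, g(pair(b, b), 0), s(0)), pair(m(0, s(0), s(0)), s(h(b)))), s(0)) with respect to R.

1. m(h(b), pair(m(0, g(pair(b, b), 0), s(0)), pair(m(0, s(0), s(0)), s(h(b)))), s(0))  →  pair(m(0, g(pair(b, b), 0), s(0)), pair(m(0, s(0), s(0)), s(h(b))))   [R5 at ε]
2. pair(m(0, g(pair(b, b), 0), s(0)), pair(m(0, s(0), s(0)), s(h(b))))  →  pair(g(pair(b, b), 0), pair(m(0, s(0), s(0)), s(h(b))))   [R5 at 1]
3. pair(g(pair(b, b), 0), pair(m(0, s(0), s(0)), s(h(b))))  →  pair(0, pair(m(0, s(0), s(0)), s(h(b))))   [R3 at 1]
4. pair(0, pair(m(0, s(0), s(0)), s(h(b))))  →  pair(0, pair(s(0), s(h(b))))   [R5 at 2.1]
5. pair(0, pair(s(0), s(h(b))))  →  pair(0, pair(s(0), s(b)))   [R8 at 2.2.1]

pair(0, pair(s(0), s(b)))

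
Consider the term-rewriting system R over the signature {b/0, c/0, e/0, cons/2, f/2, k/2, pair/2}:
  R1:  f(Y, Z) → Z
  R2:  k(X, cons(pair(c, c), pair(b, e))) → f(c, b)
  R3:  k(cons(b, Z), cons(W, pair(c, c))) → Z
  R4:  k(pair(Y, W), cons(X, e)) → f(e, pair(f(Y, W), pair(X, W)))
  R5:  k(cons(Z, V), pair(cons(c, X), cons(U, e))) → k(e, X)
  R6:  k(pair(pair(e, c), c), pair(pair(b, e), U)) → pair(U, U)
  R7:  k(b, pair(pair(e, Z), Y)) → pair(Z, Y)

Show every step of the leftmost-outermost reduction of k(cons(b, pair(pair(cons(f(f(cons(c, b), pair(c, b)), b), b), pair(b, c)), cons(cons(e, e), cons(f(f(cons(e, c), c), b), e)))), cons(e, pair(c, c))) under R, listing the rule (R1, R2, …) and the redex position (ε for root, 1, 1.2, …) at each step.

pair(pair(cons(b, b), pair(b, c)), cons(cons(e, e), cons(b, e)))

1. k(cons(b, pair(pair(cons(f(f(cons(c, b), pair(c, b)), b), b), pair(b, c)), cons(cons(e, e), cons(f(f(cons(e, c), c), b), e)))), cons(e, pair(c, c)))  →  pair(pair(cons(f(f(cons(c, b), pair(c, b)), b), b), pair(b, c)), cons(cons(e, e), cons(f(f(cons(e, c), c), b), e)))   [R3 at ε]
2. pair(pair(cons(f(f(cons(c, b), pair(c, b)), b), b), pair(b, c)), cons(cons(e, e), cons(f(f(cons(e, c), c), b), e)))  →  pair(pair(cons(b, b), pair(b, c)), cons(cons(e, e), cons(f(f(cons(e, c), c), b), e)))   [R1 at 1.1.1]
3. pair(pair(cons(b, b), pair(b, c)), cons(cons(e, e), cons(f(f(cons(e, c), c), b), e)))  →  pair(pair(cons(b, b), pair(b, c)), cons(cons(e, e), cons(b, e)))   [R1 at 2.2.1]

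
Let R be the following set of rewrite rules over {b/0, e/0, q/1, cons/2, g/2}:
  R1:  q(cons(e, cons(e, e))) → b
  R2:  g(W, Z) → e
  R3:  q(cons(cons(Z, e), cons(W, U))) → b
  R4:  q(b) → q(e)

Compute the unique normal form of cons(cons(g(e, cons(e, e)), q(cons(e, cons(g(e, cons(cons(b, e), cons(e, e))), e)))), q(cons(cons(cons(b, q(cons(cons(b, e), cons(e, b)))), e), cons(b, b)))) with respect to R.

cons(cons(e, b), b)

1. cons(cons(g(e, cons(e, e)), q(cons(e, cons(g(e, cons(cons(b, e), cons(e, e))), e)))), q(cons(cons(cons(b, q(cons(cons(b, e), cons(e, b)))), e), cons(b, b))))  →  cons(cons(e, q(cons(e, cons(g(e, cons(cons(b, e), cons(e, e))), e)))), q(cons(cons(cons(b, q(cons(cons(b, e), cons(e, b)))), e), cons(b, b))))   [R2 at 1.1]
2. cons(cons(e, q(cons(e, cons(g(e, cons(cons(b, e), cons(e, e))), e)))), q(cons(cons(cons(b, q(cons(cons(b, e), cons(e, b)))), e), cons(b, b))))  →  cons(cons(e, q(cons(e, cons(e, e)))), q(cons(cons(cons(b, q(cons(cons(b, e), cons(e, b)))), e), cons(b, b))))   [R2 at 1.2.1.2.1]
3. cons(cons(e, q(cons(e, cons(e, e)))), q(cons(cons(cons(b, q(cons(cons(b, e), cons(e, b)))), e), cons(b, b))))  →  cons(cons(e, b), q(cons(cons(cons(b, q(cons(cons(b, e), cons(e, b)))), e), cons(b, b))))   [R1 at 1.2]
4. cons(cons(e, b), q(cons(cons(cons(b, q(cons(cons(b, e), cons(e, b)))), e), cons(b, b))))  →  cons(cons(e, b), b)   [R3 at 2]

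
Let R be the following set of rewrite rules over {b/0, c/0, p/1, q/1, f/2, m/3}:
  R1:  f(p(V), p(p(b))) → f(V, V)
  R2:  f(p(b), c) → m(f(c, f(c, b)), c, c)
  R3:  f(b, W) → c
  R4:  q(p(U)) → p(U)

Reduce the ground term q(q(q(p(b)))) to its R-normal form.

1. q(q(q(p(b))))  →  q(q(p(b)))   [R4 at 1.1]
2. q(q(p(b)))  →  q(p(b))   [R4 at 1]
3. q(p(b))  →  p(b)   [R4 at ε]

p(b)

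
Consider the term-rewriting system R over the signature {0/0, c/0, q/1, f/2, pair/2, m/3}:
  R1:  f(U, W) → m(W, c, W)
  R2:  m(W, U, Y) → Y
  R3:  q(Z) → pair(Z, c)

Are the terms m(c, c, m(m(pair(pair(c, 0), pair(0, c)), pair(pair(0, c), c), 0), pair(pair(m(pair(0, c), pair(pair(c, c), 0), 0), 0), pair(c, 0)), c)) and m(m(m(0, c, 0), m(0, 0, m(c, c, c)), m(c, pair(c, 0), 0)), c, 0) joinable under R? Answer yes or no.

no — NF(t₁) = c, NF(t₂) = 0

Reduce t₁ = m(c, c, m(m(pair(pair(c, 0), pair(0, c)), pair(pair(0, c), c), 0), pair(pair(m(pair(0, c), pair(pair(c, c), 0), 0), 0), pair(c, 0)), c)):
1. m(c, c, m(m(pair(pair(c, 0), pair(0, c)), pair(pair(0, c), c), 0), pair(pair(m(pair(0, c), pair(pair(c, c), 0), 0), 0), pair(c, 0)), c))  →  m(m(pair(pair(c, 0), pair(0, c)), pair(pair(0, c), c), 0), pair(pair(m(pair(0, c), pair(pair(c, c), 0), 0), 0), pair(c, 0)), c)   [R2 at ε]
2. m(m(pair(pair(c, 0), pair(0, c)), pair(pair(0, c), c), 0), pair(pair(m(pair(0, c), pair(pair(c, c), 0), 0), 0), pair(c, 0)), c)  →  c   [R2 at ε]

Reduce t₂ = m(m(m(0, c, 0), m(0, 0, m(c, c, c)), m(c, pair(c, 0), 0)), c, 0):
1. m(m(m(0, c, 0), m(0, 0, m(c, c, c)), m(c, pair(c, 0), 0)), c, 0)  →  0   [R2 at ε]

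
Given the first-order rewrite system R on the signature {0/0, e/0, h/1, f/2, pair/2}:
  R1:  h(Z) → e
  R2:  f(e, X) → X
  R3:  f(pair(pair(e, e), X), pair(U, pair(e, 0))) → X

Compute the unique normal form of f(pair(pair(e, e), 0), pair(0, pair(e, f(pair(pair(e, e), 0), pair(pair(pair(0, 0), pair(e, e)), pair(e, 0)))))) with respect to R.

0

1. f(pair(pair(e, e), 0), pair(0, pair(e, f(pair(pair(e, e), 0), pair(pair(pair(0, 0), pair(e, e)), pair(e, 0))))))  →  f(pair(pair(e, e), 0), pair(0, pair(e, 0)))   [R3 at 2.2.2]
2. f(pair(pair(e, e), 0), pair(0, pair(e, 0)))  →  0   [R3 at ε]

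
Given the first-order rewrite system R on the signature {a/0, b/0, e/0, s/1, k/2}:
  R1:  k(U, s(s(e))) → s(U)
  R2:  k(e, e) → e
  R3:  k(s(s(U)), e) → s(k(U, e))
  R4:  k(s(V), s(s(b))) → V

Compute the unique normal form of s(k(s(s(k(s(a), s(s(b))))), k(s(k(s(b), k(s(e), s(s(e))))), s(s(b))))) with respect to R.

s(s(a))

1. s(k(s(s(k(s(a), s(s(b))))), k(s(k(s(b), k(s(e), s(s(e))))), s(s(b)))))  →  s(k(s(s(a)), k(s(k(s(b), k(s(e), s(s(e))))), s(s(b)))))   [R4 at 1.1.1.1]
2. s(k(s(s(a)), k(s(k(s(b), k(s(e), s(s(e))))), s(s(b)))))  →  s(k(s(s(a)), k(s(b), k(s(e), s(s(e))))))   [R4 at 1.2]
3. s(k(s(s(a)), k(s(b), k(s(e), s(s(e))))))  →  s(k(s(s(a)), k(s(b), s(s(e)))))   [R1 at 1.2.2]
4. s(k(s(s(a)), k(s(b), s(s(e)))))  →  s(k(s(s(a)), s(s(b))))   [R1 at 1.2]
5. s(k(s(s(a)), s(s(b))))  →  s(s(a))   [R4 at 1]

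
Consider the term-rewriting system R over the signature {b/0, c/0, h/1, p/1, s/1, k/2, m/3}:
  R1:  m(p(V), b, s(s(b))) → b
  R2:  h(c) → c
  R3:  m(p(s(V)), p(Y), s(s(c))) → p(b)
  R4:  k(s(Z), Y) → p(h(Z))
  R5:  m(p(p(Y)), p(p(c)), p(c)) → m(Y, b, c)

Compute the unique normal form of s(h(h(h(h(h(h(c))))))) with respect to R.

1. s(h(h(h(h(h(h(c)))))))  →  s(h(h(h(h(h(c))))))   [R2 at 1.1.1.1.1.1]
2. s(h(h(h(h(h(c))))))  →  s(h(h(h(h(c)))))   [R2 at 1.1.1.1.1]
3. s(h(h(h(h(c)))))  →  s(h(h(h(c))))   [R2 at 1.1.1.1]
4. s(h(h(h(c))))  →  s(h(h(c)))   [R2 at 1.1.1]
5. s(h(h(c)))  →  s(h(c))   [R2 at 1.1]
6. s(h(c))  →  s(c)   [R2 at 1]

s(c)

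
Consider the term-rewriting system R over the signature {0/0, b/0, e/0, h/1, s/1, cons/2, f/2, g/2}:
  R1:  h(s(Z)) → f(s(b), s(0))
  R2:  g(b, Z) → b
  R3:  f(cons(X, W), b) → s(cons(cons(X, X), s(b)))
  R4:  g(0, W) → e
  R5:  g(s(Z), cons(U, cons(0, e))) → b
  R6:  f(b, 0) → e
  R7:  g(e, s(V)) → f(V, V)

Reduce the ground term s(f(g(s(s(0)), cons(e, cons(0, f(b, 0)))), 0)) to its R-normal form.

1. s(f(g(s(s(0)), cons(e, cons(0, f(b, 0)))), 0))  →  s(f(g(s(s(0)), cons(e, cons(0, e))), 0))   [R6 at 1.1.2.2.2]
2. s(f(g(s(s(0)), cons(e, cons(0, e))), 0))  →  s(f(b, 0))   [R5 at 1.1]
3. s(f(b, 0))  →  s(e)   [R6 at 1]

s(e)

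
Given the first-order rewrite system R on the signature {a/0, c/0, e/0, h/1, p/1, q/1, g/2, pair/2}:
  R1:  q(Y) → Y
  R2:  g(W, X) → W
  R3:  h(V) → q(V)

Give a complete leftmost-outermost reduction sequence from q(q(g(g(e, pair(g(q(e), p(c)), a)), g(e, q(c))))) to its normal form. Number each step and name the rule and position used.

1. q(q(g(g(e, pair(g(q(e), p(c)), a)), g(e, q(c)))))  →  q(g(g(e, pair(g(q(e), p(c)), a)), g(e, q(c))))   [R1 at ε]
2. q(g(g(e, pair(g(q(e), p(c)), a)), g(e, q(c))))  →  g(g(e, pair(g(q(e), p(c)), a)), g(e, q(c)))   [R1 at ε]
3. g(g(e, pair(g(q(e), p(c)), a)), g(e, q(c)))  →  g(e, pair(g(q(e), p(c)), a))   [R2 at ε]
4. g(e, pair(g(q(e), p(c)), a))  →  e   [R2 at ε]

e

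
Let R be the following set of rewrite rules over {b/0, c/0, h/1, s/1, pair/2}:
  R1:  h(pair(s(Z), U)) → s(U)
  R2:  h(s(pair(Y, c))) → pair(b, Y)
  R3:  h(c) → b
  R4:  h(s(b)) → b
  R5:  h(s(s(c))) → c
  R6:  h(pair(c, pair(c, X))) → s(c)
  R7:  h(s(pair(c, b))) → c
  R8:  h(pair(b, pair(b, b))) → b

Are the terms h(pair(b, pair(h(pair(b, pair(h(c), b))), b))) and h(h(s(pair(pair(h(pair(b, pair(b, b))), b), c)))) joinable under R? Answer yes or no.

Reduce t₁ = h(pair(b, pair(h(pair(b, pair(h(c), b))), b))):
1. h(pair(b, pair(h(pair(b, pair(h(c), b))), b)))  →  h(pair(b, pair(h(pair(b, pair(b, b))), b)))   [R3 at 1.2.1.1.2.1]
2. h(pair(b, pair(h(pair(b, pair(b, b))), b)))  →  h(pair(b, pair(b, b)))   [R8 at 1.2.1]
3. h(pair(b, pair(b, b)))  →  b   [R8 at ε]

Reduce t₂ = h(h(s(pair(pair(h(pair(b, pair(b, b))), b), c)))):
1. h(h(s(pair(pair(h(pair(b, pair(b, b))), b), c))))  →  h(pair(b, pair(h(pair(b, pair(b, b))), b)))   [R2 at 1]
2. h(pair(b, pair(h(pair(b, pair(b, b))), b)))  →  h(pair(b, pair(b, b)))   [R8 at 1.2.1]
3. h(pair(b, pair(b, b)))  →  b   [R8 at ε]

yes — NF(t₁) = b, NF(t₂) = b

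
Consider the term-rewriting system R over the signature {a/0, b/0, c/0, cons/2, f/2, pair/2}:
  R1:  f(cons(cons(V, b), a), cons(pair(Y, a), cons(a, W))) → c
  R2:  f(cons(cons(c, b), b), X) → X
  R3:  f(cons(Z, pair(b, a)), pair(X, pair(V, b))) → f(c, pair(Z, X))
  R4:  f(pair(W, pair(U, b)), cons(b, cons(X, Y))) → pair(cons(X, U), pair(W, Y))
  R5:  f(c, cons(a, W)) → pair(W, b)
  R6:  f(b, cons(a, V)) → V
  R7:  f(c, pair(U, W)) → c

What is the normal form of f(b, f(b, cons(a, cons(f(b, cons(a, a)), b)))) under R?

1. f(b, f(b, cons(a, cons(f(b, cons(a, a)), b))))  →  f(b, cons(f(b, cons(a, a)), b))   [R6 at 2]
2. f(b, cons(f(b, cons(a, a)), b))  →  f(b, cons(a, b))   [R6 at 2.1]
3. f(b, cons(a, b))  →  b   [R6 at ε]

b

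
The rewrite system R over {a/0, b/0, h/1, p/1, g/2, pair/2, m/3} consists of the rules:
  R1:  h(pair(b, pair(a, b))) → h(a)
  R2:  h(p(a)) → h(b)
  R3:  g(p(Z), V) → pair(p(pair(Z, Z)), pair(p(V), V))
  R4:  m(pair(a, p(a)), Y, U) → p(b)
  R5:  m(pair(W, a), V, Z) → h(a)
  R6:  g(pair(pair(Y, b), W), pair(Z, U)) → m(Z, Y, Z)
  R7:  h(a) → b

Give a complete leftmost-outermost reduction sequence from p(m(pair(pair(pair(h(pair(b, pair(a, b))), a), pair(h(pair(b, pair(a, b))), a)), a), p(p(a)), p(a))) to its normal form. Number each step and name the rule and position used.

1. p(m(pair(pair(pair(h(pair(b, pair(a, b))), a), pair(h(pair(b, pair(a, b))), a)), a), p(p(a)), p(a)))  →  p(h(a))   [R5 at 1]
2. p(h(a))  →  p(b)   [R7 at 1]

p(b)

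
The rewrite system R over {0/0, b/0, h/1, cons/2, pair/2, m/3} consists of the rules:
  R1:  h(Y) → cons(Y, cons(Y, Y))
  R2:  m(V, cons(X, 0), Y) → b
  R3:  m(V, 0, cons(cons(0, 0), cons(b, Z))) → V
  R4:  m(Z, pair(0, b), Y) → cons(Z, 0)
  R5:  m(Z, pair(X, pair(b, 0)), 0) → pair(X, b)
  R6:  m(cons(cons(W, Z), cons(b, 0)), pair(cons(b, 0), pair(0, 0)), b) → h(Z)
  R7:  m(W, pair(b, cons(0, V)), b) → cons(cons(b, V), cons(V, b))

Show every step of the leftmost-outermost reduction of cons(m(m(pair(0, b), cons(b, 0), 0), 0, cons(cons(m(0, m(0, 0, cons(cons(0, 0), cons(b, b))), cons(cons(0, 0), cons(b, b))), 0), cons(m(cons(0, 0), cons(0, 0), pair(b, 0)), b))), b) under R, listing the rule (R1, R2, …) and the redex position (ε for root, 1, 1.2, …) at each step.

1. cons(m(m(pair(0, b), cons(b, 0), 0), 0, cons(cons(m(0, m(0, 0, cons(cons(0, 0), cons(b, b))), cons(cons(0, 0), cons(b, b))), 0), cons(m(cons(0, 0), cons(0, 0), pair(b, 0)), b))), b)  →  cons(m(b, 0, cons(cons(m(0, m(0, 0, cons(cons(0, 0), cons(b, b))), cons(cons(0, 0), cons(b, b))), 0), cons(m(cons(0, 0), cons(0, 0), pair(b, 0)), b))), b)   [R2 at 1.1]
2. cons(m(b, 0, cons(cons(m(0, m(0, 0, cons(cons(0, 0), cons(b, b))), cons(cons(0, 0), cons(b, b))), 0), cons(m(cons(0, 0), cons(0, 0), pair(b, 0)), b))), b)  →  cons(m(b, 0, cons(cons(m(0, 0, cons(cons(0, 0), cons(b, b))), 0), cons(m(cons(0, 0), cons(0, 0), pair(b, 0)), b))), b)   [R3 at 1.3.1.1.2]
3. cons(m(b, 0, cons(cons(m(0, 0, cons(cons(0, 0), cons(b, b))), 0), cons(m(cons(0, 0), cons(0, 0), pair(b, 0)), b))), b)  →  cons(m(b, 0, cons(cons(0, 0), cons(m(cons(0, 0), cons(0, 0), pair(b, 0)), b))), b)   [R3 at 1.3.1.1]
4. cons(m(b, 0, cons(cons(0, 0), cons(m(cons(0, 0), cons(0, 0), pair(b, 0)), b))), b)  →  cons(m(b, 0, cons(cons(0, 0), cons(b, b))), b)   [R2 at 1.3.2.1]
5. cons(m(b, 0, cons(cons(0, 0), cons(b, b))), b)  →  cons(b, b)   [R3 at 1]

cons(b, b)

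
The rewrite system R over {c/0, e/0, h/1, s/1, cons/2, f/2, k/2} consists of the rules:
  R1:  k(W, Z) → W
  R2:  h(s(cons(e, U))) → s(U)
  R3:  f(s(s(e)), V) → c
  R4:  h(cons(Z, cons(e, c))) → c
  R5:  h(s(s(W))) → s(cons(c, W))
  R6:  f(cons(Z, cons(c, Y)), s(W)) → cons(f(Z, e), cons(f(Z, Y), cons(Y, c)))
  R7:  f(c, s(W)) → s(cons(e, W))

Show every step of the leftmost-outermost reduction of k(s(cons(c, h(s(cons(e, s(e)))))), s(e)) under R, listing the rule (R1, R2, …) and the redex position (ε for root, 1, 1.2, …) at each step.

s(cons(c, s(s(e))))

1. k(s(cons(c, h(s(cons(e, s(e)))))), s(e))  →  s(cons(c, h(s(cons(e, s(e))))))   [R1 at ε]
2. s(cons(c, h(s(cons(e, s(e))))))  →  s(cons(c, s(s(e))))   [R2 at 1.2]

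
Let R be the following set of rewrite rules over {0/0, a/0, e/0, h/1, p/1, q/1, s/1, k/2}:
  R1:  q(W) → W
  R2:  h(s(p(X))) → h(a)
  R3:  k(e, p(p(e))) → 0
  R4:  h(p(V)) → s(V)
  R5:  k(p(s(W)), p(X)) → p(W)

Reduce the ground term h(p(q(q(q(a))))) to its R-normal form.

s(a)

1. h(p(q(q(q(a)))))  →  s(q(q(q(a))))   [R4 at ε]
2. s(q(q(q(a))))  →  s(q(q(a)))   [R1 at 1]
3. s(q(q(a)))  →  s(q(a))   [R1 at 1]
4. s(q(a))  →  s(a)   [R1 at 1]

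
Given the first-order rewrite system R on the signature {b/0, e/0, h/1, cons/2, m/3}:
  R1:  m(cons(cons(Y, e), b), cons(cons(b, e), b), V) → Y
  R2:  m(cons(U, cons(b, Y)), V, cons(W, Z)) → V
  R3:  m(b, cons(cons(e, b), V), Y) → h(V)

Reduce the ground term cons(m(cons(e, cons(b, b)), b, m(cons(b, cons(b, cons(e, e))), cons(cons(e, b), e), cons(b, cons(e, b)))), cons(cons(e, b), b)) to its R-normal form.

cons(b, cons(cons(e, b), b))

1. cons(m(cons(e, cons(b, b)), b, m(cons(b, cons(b, cons(e, e))), cons(cons(e, b), e), cons(b, cons(e, b)))), cons(cons(e, b), b))  →  cons(m(cons(e, cons(b, b)), b, cons(cons(e, b), e)), cons(cons(e, b), b))   [R2 at 1.3]
2. cons(m(cons(e, cons(b, b)), b, cons(cons(e, b), e)), cons(cons(e, b), b))  →  cons(b, cons(cons(e, b), b))   [R2 at 1]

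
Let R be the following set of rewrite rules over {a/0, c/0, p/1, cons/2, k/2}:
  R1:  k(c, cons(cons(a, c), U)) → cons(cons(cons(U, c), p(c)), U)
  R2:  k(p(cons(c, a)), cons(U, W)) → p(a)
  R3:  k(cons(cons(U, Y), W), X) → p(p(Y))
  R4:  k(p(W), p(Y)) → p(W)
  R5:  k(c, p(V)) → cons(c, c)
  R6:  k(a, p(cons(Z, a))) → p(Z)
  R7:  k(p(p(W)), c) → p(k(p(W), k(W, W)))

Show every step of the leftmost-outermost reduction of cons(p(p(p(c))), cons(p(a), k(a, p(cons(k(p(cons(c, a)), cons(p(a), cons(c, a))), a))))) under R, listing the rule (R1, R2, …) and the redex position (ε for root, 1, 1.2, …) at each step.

1. cons(p(p(p(c))), cons(p(a), k(a, p(cons(k(p(cons(c, a)), cons(p(a), cons(c, a))), a)))))  →  cons(p(p(p(c))), cons(p(a), p(k(p(cons(c, a)), cons(p(a), cons(c, a))))))   [R6 at 2.2]
2. cons(p(p(p(c))), cons(p(a), p(k(p(cons(c, a)), cons(p(a), cons(c, a))))))  →  cons(p(p(p(c))), cons(p(a), p(p(a))))   [R2 at 2.2.1]

cons(p(p(p(c))), cons(p(a), p(p(a))))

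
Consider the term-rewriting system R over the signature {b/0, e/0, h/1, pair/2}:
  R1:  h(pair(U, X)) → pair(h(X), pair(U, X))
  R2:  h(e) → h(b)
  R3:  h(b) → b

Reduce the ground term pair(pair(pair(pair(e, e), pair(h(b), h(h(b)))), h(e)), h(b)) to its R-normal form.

pair(pair(pair(pair(e, e), pair(b, b)), b), b)

1. pair(pair(pair(pair(e, e), pair(h(b), h(h(b)))), h(e)), h(b))  →  pair(pair(pair(pair(e, e), pair(b, h(h(b)))), h(e)), h(b))   [R3 at 1.1.2.1]
2. pair(pair(pair(pair(e, e), pair(b, h(h(b)))), h(e)), h(b))  →  pair(pair(pair(pair(e, e), pair(b, h(b))), h(e)), h(b))   [R3 at 1.1.2.2.1]
3. pair(pair(pair(pair(e, e), pair(b, h(b))), h(e)), h(b))  →  pair(pair(pair(pair(e, e), pair(b, b)), h(e)), h(b))   [R3 at 1.1.2.2]
4. pair(pair(pair(pair(e, e), pair(b, b)), h(e)), h(b))  →  pair(pair(pair(pair(e, e), pair(b, b)), h(b)), h(b))   [R2 at 1.2]
5. pair(pair(pair(pair(e, e), pair(b, b)), h(b)), h(b))  →  pair(pair(pair(pair(e, e), pair(b, b)), b), h(b))   [R3 at 1.2]
6. pair(pair(pair(pair(e, e), pair(b, b)), b), h(b))  →  pair(pair(pair(pair(e, e), pair(b, b)), b), b)   [R3 at 2]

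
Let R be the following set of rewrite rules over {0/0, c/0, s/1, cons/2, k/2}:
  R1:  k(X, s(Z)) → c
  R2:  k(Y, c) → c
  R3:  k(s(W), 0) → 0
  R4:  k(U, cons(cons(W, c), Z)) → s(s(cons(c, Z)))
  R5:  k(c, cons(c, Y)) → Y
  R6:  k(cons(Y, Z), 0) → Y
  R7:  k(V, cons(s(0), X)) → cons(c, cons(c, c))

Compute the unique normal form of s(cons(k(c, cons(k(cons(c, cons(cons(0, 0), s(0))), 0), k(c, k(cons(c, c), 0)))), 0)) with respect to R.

1. s(cons(k(c, cons(k(cons(c, cons(cons(0, 0), s(0))), 0), k(c, k(cons(c, c), 0)))), 0))  →  s(cons(k(c, cons(c, k(c, k(cons(c, c), 0)))), 0))   [R6 at 1.1.2.1]
2. s(cons(k(c, cons(c, k(c, k(cons(c, c), 0)))), 0))  →  s(cons(k(c, k(cons(c, c), 0)), 0))   [R5 at 1.1]
3. s(cons(k(c, k(cons(c, c), 0)), 0))  →  s(cons(k(c, c), 0))   [R6 at 1.1.2]
4. s(cons(k(c, c), 0))  →  s(cons(c, 0))   [R2 at 1.1]

s(cons(c, 0))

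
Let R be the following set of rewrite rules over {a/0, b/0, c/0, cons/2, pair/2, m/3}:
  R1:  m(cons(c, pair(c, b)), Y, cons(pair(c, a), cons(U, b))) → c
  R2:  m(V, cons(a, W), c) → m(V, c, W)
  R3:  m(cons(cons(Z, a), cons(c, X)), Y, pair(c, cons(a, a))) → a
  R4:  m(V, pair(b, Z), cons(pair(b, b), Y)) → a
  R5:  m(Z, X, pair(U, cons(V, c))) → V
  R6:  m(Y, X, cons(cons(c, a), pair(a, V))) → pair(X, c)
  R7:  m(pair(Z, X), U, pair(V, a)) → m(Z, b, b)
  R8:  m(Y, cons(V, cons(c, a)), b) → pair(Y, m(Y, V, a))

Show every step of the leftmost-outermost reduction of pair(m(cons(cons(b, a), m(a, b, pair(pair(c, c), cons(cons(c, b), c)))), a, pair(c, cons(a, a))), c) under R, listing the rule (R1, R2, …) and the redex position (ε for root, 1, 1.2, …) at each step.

pair(a, c)

1. pair(m(cons(cons(b, a), m(a, b, pair(pair(c, c), cons(cons(c, b), c)))), a, pair(c, cons(a, a))), c)  →  pair(m(cons(cons(b, a), cons(c, b)), a, pair(c, cons(a, a))), c)   [R5 at 1.1.2]
2. pair(m(cons(cons(b, a), cons(c, b)), a, pair(c, cons(a, a))), c)  →  pair(a, c)   [R3 at 1]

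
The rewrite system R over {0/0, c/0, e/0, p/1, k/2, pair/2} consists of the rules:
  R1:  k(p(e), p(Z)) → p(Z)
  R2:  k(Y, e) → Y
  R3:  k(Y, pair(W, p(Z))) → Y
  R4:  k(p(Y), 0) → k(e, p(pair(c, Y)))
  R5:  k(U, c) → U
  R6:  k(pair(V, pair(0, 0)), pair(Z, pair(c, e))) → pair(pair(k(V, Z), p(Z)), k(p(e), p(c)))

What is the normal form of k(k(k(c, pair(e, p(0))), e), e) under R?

1. k(k(k(c, pair(e, p(0))), e), e)  →  k(k(c, pair(e, p(0))), e)   [R2 at ε]
2. k(k(c, pair(e, p(0))), e)  →  k(c, pair(e, p(0)))   [R2 at ε]
3. k(c, pair(e, p(0)))  →  c   [R3 at ε]

c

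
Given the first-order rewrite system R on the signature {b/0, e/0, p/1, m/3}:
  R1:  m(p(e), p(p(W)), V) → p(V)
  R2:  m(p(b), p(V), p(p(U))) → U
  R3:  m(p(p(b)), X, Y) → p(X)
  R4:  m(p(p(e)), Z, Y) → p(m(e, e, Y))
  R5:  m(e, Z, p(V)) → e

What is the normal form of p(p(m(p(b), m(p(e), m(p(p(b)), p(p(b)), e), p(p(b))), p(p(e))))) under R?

1. p(p(m(p(b), m(p(e), m(p(p(b)), p(p(b)), e), p(p(b))), p(p(e)))))  →  p(p(m(p(b), m(p(e), p(p(p(b))), p(p(b))), p(p(e)))))   [R3 at 1.1.2.2]
2. p(p(m(p(b), m(p(e), p(p(p(b))), p(p(b))), p(p(e)))))  →  p(p(m(p(b), p(p(p(b))), p(p(e)))))   [R1 at 1.1.2]
3. p(p(m(p(b), p(p(p(b))), p(p(e)))))  →  p(p(e))   [R2 at 1.1]

p(p(e))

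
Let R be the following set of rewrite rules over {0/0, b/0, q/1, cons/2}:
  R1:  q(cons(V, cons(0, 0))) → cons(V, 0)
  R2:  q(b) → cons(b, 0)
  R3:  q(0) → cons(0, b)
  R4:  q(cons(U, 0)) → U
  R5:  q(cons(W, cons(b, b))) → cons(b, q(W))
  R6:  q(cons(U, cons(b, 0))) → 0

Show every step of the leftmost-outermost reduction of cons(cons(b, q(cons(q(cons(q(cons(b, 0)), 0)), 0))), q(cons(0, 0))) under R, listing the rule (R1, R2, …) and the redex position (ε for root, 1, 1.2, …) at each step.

1. cons(cons(b, q(cons(q(cons(q(cons(b, 0)), 0)), 0))), q(cons(0, 0)))  →  cons(cons(b, q(cons(q(cons(b, 0)), 0))), q(cons(0, 0)))   [R4 at 1.2]
2. cons(cons(b, q(cons(q(cons(b, 0)), 0))), q(cons(0, 0)))  →  cons(cons(b, q(cons(b, 0))), q(cons(0, 0)))   [R4 at 1.2]
3. cons(cons(b, q(cons(b, 0))), q(cons(0, 0)))  →  cons(cons(b, b), q(cons(0, 0)))   [R4 at 1.2]
4. cons(cons(b, b), q(cons(0, 0)))  →  cons(cons(b, b), 0)   [R4 at 2]

cons(cons(b, b), 0)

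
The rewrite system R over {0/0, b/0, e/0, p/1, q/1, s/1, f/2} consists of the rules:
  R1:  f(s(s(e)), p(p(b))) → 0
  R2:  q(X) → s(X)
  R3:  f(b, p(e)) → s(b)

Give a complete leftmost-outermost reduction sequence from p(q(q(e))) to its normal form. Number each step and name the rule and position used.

p(s(s(e)))

1. p(q(q(e)))  →  p(s(q(e)))   [R2 at 1]
2. p(s(q(e)))  →  p(s(s(e)))   [R2 at 1.1]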